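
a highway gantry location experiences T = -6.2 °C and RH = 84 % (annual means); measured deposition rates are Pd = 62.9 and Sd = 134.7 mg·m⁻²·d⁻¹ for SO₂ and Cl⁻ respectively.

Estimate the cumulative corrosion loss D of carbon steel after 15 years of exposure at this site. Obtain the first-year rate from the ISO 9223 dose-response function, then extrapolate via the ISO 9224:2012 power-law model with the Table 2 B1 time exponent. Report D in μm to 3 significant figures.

D(15) = 139 μm

carbon steel: T≤10 °C ⇒ hinge +0.150·(-6.2−10) = -2.4300
  SO₂ term: 1.77·62.9^0.52·exp(0.02·84-2.4300) = 7.204
  Cl⁻ term: 0.102·134.7^0.62·exp(0.033·84+0.04·-6.2) = 26.61
  sum: 7.204 + 26.61 → r_corr = 33.81 μm/a
ISO 9224: D(t) = r_corr · t^b with b = 0.523 (carbon steel, B1)
  D(15) = 33.81 × 15^0.523 = 33.81 × 4.122 = 139.4 μm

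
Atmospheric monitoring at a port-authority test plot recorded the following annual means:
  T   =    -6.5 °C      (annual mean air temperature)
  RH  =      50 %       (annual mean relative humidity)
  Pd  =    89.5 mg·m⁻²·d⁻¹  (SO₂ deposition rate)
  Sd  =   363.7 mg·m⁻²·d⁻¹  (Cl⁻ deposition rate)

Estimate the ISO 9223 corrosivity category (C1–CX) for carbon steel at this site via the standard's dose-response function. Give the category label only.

carbon steel: T≤10 °C ⇒ hinge +0.150·(-6.5−10) = -2.4750
  sulphur-dioxide contribution → 4.191 μm/a
  chloride contribution → 15.85 μm/a
  total first-year rate 20.04 μm/a
Category bounds: 1.3…25 μm/a bracket r_corr ⇒ C2

C2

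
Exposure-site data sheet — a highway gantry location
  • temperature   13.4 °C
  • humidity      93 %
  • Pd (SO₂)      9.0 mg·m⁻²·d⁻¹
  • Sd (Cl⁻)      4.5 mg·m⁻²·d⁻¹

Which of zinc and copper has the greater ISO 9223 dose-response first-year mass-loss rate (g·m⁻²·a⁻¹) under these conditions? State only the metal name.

zinc: T>10 °C ⇒ hinge -0.071·(13.4−10) = -0.2414
  SO₂ term: 0.0129·9.0^0.44·exp(0.046·93-0.2414) = 1.921
  Sd branch = 0.0175·Sd^0.57·e^(0.008·RH+0.085·T) = 0.2711 μm/a
  r_corr = 1.921 + 0.2711 = 2.192 μm/a
  mass loss = 2.192 μm/a × 7.14 g/cm³ = 15.65 g·m⁻²·a⁻¹
copper: f(T) = -0.080·(T−10) [T>10 °C] = -0.2720
  Pd branch = 0.0053·Pd^0.26·e^(0.059·RH+f) = 1.727 μm/a
  Cl⁻ term: 0.01025·4.5^0.27·exp(0.036·93+0.049·13.4) = 0.8439
  r_corr = 1.727 + 0.8439 = 2.571 μm/a
  mass loss = 2.571 μm/a × 8.96 g/cm³ = 23.03 g·m⁻²·a⁻¹
Ordering by g·m⁻²·a⁻¹: copper (23) > zinc (15.7)

copper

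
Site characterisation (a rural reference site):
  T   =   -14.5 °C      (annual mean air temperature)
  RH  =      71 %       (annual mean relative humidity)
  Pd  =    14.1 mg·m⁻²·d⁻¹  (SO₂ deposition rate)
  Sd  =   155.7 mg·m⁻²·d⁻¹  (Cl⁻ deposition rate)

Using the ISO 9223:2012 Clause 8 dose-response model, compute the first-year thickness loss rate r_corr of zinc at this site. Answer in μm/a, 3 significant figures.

zinc: T≤10 °C ⇒ hinge +0.038·(-14.5−10) = -0.9310
  SO₂ term: 0.0129·14.1^0.44·exp(0.046·71-0.9310) = 0.4269
  Sd branch = 0.0175·Sd^0.57·e^(0.008·RH+0.085·T) = 0.16 μm/a
  sum: 0.4269 + 0.16 → r_corr = 0.5869 μm/a

r_corr = 0.587 μm/a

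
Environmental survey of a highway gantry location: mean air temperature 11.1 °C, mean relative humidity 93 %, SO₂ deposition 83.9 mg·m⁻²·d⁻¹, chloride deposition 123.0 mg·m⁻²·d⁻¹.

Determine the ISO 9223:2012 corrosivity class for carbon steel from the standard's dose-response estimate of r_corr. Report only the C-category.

carbon steel: T>10 °C ⇒ hinge -0.054·(11.1−10) = -0.0594
  Pd branch = 1.77·Pd^0.52·e^(0.02·RH+f) = 107.2 μm/a
  Sd branch = 0.102·Sd^0.62·e^(0.033·RH+0.04·T) = 67.61 μm/a
  r_corr = 107.2 + 67.61 = 174.8 μm/a
Category bounds: 80…200 μm/a bracket r_corr ⇒ C5

C5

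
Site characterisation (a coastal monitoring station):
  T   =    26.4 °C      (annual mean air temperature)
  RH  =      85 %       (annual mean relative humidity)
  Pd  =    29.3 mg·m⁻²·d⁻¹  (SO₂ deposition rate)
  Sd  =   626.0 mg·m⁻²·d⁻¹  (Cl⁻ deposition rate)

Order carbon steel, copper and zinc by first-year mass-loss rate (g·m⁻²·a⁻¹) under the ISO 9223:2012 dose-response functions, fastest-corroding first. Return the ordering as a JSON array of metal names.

["carbon steel", "zinc", "copper"]

carbon steel: T>10 °C ⇒ hinge -0.054·(26.4−10) = -0.8856
  SO₂ term: 1.77·29.3^0.52·exp(0.02·85-0.8856) = 23.14
  Cl⁻ term: 0.102·626.0^0.62·exp(0.033·85+0.04·26.4) = 262.6
  r_corr = 23.14 + 262.6 = 285.7 μm/a
  mass loss = 285.7 μm/a × 7.85 g/cm³ = 2243 g·m⁻²·a⁻¹
copper: temperature factor f = -0.080·(16.4) = -1.3120
  Pd branch = 0.0053·Pd^0.26·e^(0.059·RH+f) = 0.5174 μm/a
  Sd branch = 0.01025·Sd^0.27·e^(0.036·RH+0.049·T) = 4.535 μm/a
  sum: 0.5174 + 4.535 → r_corr = 5.052 μm/a
  mass loss = 5.052 μm/a × 8.96 g/cm³ = 45.27 g·m⁻²·a⁻¹
zinc: f(T) = -0.071·(T−10) [T>10 °C] = -1.1644
  SO₂ term: 0.0129·29.3^0.44·exp(0.046·85-1.1644) = 0.888
  Cl⁻ term: 0.0175·626.0^0.57·exp(0.008·85+0.085·26.4) = 12.79
  sum: 0.888 + 12.79 → r_corr = 13.68 μm/a
  mass loss = 13.68 μm/a × 7.14 g/cm³ = 97.68 g·m⁻²·a⁻¹
Ordering by g·m⁻²·a⁻¹: carbon steel (2240) > zinc (97.7) > copper (45.3)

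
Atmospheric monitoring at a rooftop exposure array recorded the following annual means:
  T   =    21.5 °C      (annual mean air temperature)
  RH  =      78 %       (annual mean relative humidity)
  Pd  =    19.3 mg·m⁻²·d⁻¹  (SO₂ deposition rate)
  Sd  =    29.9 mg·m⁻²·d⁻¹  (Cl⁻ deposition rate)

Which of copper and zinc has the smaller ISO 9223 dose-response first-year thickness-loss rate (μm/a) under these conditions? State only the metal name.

copper

copper: f(T) = -0.080·(T−10) [T>10 °C] = -0.9200
  Pd branch = 0.0053·Pd^0.26·e^(0.059·RH+f) = 0.4546 μm/a
  Sd branch = 0.01025·Sd^0.27·e^(0.036·RH+0.049·T) = 1.22 μm/a
  r_corr = 0.4546 + 1.22 = 1.674 μm/a
zinc: T>10 °C ⇒ hinge -0.071·(21.5−10) = -0.8165
  SO₂ term: 0.0129·19.3^0.44·exp(0.046·78-0.8165) = 0.7584
  Cl⁻ term: 0.0175·29.9^0.57·exp(0.008·78+0.085·21.5) = 1.409
  sum: 0.7584 + 1.409 → r_corr = 2.167 μm/a
Ordering by μm/a: zinc (2.17) > copper (1.67)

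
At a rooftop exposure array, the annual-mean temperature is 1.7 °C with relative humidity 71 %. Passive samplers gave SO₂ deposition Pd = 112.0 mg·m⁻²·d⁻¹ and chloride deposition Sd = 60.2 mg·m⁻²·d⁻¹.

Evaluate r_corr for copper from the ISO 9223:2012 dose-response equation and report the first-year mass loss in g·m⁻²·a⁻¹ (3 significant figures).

copper: f(T) = +0.126·(T−10) [T≤10 °C] = -1.0458
  Pd branch = 0.0053·Pd^0.26·e^(0.059·RH+f) = 0.4189 μm/a
  Cl⁻ term: 0.01025·60.2^0.27·exp(0.036·71+0.049·1.7) = 0.434
  sum: 0.4189 + 0.434 → r_corr = 0.8529 μm/a
Convert to mass loss: 0.8529 μm/a × 8.96 g/cm³ = 7.642 g·m⁻²·a⁻¹

r_corr = 7.64 g·m⁻²·a⁻¹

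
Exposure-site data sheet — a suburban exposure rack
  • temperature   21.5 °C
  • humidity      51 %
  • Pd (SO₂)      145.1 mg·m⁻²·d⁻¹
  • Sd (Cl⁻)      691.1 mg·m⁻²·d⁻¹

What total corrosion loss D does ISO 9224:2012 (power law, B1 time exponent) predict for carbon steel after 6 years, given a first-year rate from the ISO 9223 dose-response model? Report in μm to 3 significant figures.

carbon steel: T>10 °C ⇒ hinge -0.054·(21.5−10) = -0.6210
  Pd branch = 1.77·Pd^0.52·e^(0.02·RH+f) = 35.1 μm/a
  Sd branch = 0.102·Sd^0.62·e^(0.033·RH+0.04·T) = 74.74 μm/a
  sum: 35.1 + 74.74 → r_corr = 109.8 μm/a
Power-law: D(6) = r_corr · 6^0.523
  D(6) = 109.8 × 6^0.523 = 109.8 × 2.553 = 280.4 μm

D(6) = 280 μm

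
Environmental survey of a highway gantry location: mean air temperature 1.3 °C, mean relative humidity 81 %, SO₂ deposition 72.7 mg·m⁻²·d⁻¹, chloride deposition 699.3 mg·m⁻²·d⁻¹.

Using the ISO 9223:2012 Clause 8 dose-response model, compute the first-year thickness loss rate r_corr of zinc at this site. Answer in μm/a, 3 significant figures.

r_corr = 4.10 μm/a

zinc: temperature factor f = +0.038·(-8.7) = -0.3306
  Pd branch = 0.0129·Pd^0.44·e^(0.046·RH+f) = 2.537 μm/a
  Cl⁻ term: 0.0175·699.3^0.57·exp(0.008·81+0.085·1.3) = 1.563
  r_corr = 2.537 + 1.563 = 4.1 μm/a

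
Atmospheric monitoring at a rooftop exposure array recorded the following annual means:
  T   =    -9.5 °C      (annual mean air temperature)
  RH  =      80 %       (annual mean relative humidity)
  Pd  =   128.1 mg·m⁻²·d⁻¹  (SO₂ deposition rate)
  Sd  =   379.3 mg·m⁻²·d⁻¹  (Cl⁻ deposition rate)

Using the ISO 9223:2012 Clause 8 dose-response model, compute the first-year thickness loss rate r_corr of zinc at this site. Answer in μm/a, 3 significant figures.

zinc: f(T) = +0.038·(T−10) [T≤10 °C] = -0.7410
  SO₂ term: 0.0129·128.1^0.44·exp(0.046·80-0.7410) = 2.062
  Sd branch = 0.0175·Sd^0.57·e^(0.008·RH+0.085·T) = 0.4368 μm/a
  r_corr = 2.062 + 0.4368 = 2.499 μm/a

r_corr = 2.50 μm/a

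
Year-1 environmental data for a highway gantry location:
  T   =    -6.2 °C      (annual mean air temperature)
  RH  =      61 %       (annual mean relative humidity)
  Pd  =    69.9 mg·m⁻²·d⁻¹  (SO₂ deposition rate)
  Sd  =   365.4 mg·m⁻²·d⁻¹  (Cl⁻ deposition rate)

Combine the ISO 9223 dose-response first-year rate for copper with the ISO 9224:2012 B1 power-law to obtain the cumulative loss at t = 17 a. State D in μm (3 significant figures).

copper: T≤10 °C ⇒ hinge +0.126·(-6.2−10) = -2.0412
  Pd branch = 0.0053·Pd^0.26·e^(0.059·RH+f) = 0.07592 μm/a
  Cl⁻ term: 0.01025·365.4^0.27·exp(0.036·61+0.049·-6.2) = 0.3345
  r_corr = 0.07592 + 0.3345 = 0.4105 μm/a
Power-law: D(17) = r_corr · 17^0.667
  D(17) = 0.4105 × 17^0.667 = 0.4105 × 6.618 = 2.716 μm

D(17) = 2.72 μm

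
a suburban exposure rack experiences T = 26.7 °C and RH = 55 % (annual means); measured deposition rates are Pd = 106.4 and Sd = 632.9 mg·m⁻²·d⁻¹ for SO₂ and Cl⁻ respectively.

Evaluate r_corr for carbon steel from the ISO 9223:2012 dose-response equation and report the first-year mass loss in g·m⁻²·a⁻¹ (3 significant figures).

r_corr = 972 g·m⁻²·a⁻¹

carbon steel: temperature factor f = -0.054·(16.7) = -0.9018
  Pd branch = 1.77·Pd^0.52·e^(0.02·RH+f) = 24.44 μm/a
  Sd branch = 0.102·Sd^0.62·e^(0.033·RH+0.04·T) = 99.43 μm/a
  r_corr = 24.44 + 99.43 = 123.9 μm/a
Convert to mass loss: 123.9 μm/a × 7.85 g/cm³ = 972.3 g·m⁻²·a⁻¹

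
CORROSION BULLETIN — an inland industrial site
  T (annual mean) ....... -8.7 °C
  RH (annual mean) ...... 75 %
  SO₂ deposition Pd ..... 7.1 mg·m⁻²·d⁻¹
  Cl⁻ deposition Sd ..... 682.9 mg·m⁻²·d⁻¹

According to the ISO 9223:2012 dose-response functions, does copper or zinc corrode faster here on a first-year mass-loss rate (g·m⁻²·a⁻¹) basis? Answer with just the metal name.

copper: f(T) = +0.126·(T−10) [T≤10 °C] = -2.3562
  SO₂ term: 0.0053·7.1^0.26·exp(0.059·75-2.3562) = 0.06983
  Sd branch = 0.01025·Sd^0.27·e^(0.036·RH+0.049·T) = 0.58 μm/a
  sum: 0.06983 + 0.58 → r_corr = 0.6499 μm/a
  mass loss = 0.6499 μm/a × 8.96 g/cm³ = 5.823 g·m⁻²·a⁻¹
zinc: f(T) = +0.038·(T−10) [T≤10 °C] = -0.7106
  SO₂ term: 0.0129·7.1^0.44·exp(0.046·75-0.7106) = 0.473
  Sd branch = 0.0175·Sd^0.57·e^(0.008·RH+0.085·T) = 0.6281 μm/a
  sum: 0.473 + 0.6281 → r_corr = 1.101 μm/a
  mass loss = 1.101 μm/a × 7.14 g/cm³ = 7.862 g·m⁻²·a⁻¹
Ordering by g·m⁻²·a⁻¹: zinc (7.86) > copper (5.82)

zinc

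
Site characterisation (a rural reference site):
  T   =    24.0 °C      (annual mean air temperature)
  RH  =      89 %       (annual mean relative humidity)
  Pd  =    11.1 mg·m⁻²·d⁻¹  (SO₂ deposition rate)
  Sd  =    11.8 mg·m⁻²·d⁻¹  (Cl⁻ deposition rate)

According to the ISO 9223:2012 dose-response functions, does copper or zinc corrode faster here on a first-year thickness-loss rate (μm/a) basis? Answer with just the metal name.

copper: T>10 °C ⇒ hinge -0.080·(24.0−10) = -1.1200
  Pd branch = 0.0053·Pd^0.26·e^(0.059·RH+f) = 0.6168 μm/a
  Cl⁻ term: 0.01025·11.8^0.27·exp(0.036·89+0.049·24.0) = 1.593
  sum: 0.6168 + 1.593 → r_corr = 2.21 μm/a
zinc: temperature factor f = -0.071·(14.0) = -0.9940
  Pd branch = 0.0129·Pd^0.44·e^(0.046·RH+f) = 0.8257 μm/a
  Sd branch = 0.0175·Sd^0.57·e^(0.008·RH+0.085·T) = 1.12 μm/a
  r_corr = 0.8257 + 1.12 = 1.946 μm/a
Ordering by μm/a: copper (2.21) > zinc (1.95)

copper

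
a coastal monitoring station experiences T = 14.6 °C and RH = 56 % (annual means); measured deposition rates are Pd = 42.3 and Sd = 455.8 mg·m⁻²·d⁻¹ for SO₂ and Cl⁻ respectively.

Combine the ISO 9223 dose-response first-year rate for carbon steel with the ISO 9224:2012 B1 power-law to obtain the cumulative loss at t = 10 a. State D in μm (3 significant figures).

D(10) = 271 μm

carbon steel: temperature factor f = -0.054·(4.6) = -0.2484
  SO₂ term: 1.77·42.3^0.52·exp(0.02·56-0.2484) = 29.66
  Cl⁻ term: 0.102·455.8^0.62·exp(0.033·56+0.04·14.6) = 51.67
  r_corr = 29.66 + 51.67 = 81.33 μm/a
ISO 9224: D(t) = r_corr · t^b with b = 0.523 (carbon steel, B1)
  D(10) = 81.33 × 10^0.523 = 81.33 × 3.334 = 271.2 μm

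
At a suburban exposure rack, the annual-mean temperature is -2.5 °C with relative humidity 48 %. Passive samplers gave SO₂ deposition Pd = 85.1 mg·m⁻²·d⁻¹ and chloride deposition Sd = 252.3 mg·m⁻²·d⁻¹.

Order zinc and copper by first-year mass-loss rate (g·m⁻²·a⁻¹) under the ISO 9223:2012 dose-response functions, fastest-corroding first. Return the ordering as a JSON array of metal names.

["zinc", "copper"]

zinc: temperature factor f = +0.038·(-12.5) = -0.4750
  sulphur-dioxide contribution → 0.5157 μm/a
  chloride contribution → 0.486 μm/a
  total first-year rate 1.002 μm/a
  mass loss = 1.002 μm/a × 7.14 g/cm³ = 7.152 g·m⁻²·a⁻¹
copper: temperature factor f = +0.126·(-12.5) = -1.5750
  sulphur-dioxide contribution → 0.05915 μm/a
  chloride contribution → 0.2272 μm/a
  total first-year rate 0.2864 μm/a
  mass loss = 0.2864 μm/a × 8.96 g/cm³ = 2.566 g·m⁻²·a⁻¹
Ordering by g·m⁻²·a⁻¹: zinc (7.15) > copper (2.57)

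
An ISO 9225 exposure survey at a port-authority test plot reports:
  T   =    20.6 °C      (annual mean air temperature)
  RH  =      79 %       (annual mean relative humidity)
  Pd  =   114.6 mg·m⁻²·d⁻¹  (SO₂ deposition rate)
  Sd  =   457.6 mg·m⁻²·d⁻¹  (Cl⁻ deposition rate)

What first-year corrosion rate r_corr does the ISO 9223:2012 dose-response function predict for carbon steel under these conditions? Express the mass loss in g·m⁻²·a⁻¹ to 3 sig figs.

r_corr = 1.55e+03 g·m⁻²·a⁻¹

carbon steel: T>10 °C ⇒ hinge -0.054·(20.6−10) = -0.5724
  Pd branch = 1.77·Pd^0.52·e^(0.02·RH+f) = 57.06 μm/a
  Sd branch = 0.102·Sd^0.62·e^(0.033·RH+0.04·T) = 140.7 μm/a
  r_corr = 57.06 + 140.7 = 197.7 μm/a
Convert to mass loss: 197.7 μm/a × 7.85 g/cm³ = 1552 g·m⁻²·a⁻¹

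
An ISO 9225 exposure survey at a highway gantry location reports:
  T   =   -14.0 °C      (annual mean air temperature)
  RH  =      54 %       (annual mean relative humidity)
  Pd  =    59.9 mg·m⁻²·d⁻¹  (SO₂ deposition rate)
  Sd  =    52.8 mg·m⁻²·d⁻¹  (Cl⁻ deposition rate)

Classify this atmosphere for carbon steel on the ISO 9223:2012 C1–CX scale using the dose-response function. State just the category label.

carbon steel: T≤10 °C ⇒ hinge +0.150·(-14.0−10) = -3.6000
  Pd branch = 1.77·Pd^0.52·e^(0.02·RH+f) = 1.196 μm/a
  Cl⁻ term: 0.102·52.8^0.62·exp(0.033·54+0.04·-14.0) = 4.049
  sum: 1.196 + 4.049 → r_corr = 5.245 μm/a
ISO 9223 Table 2 (carbon steel): 1.3 < 5.25 ≤ 25 μm/a ⇒ C2

C2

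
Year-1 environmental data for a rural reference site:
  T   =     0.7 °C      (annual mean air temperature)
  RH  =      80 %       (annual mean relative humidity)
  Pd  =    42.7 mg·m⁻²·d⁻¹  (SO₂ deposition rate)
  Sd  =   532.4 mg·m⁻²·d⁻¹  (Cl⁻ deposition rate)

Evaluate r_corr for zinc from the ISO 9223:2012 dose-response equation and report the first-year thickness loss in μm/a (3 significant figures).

r_corr = 3.13 μm/a

zinc: f(T) = +0.038·(T−10) [T≤10 °C] = -0.3534
  SO₂ term: 0.0129·42.7^0.44·exp(0.046·80-0.3534) = 1.874
  Cl⁻ term: 0.0175·532.4^0.57·exp(0.008·80+0.085·0.7) = 1.261
  r_corr = 1.874 + 1.261 = 3.135 μm/a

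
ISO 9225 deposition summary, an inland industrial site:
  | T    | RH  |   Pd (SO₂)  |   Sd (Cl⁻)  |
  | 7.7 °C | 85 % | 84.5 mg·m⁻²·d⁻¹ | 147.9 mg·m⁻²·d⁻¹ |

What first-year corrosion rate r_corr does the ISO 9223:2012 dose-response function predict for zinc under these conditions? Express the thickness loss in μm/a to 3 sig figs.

r_corr = 5.30 μm/a

zinc: T≤10 °C ⇒ hinge +0.038·(7.7−10) = -0.0874
  Pd branch = 0.0129·Pd^0.44·e^(0.046·RH+f) = 4.155 μm/a
  Cl⁻ term: 0.0175·147.9^0.57·exp(0.008·85+0.085·7.7) = 1.147
  r_corr = 4.155 + 1.147 = 5.302 μm/a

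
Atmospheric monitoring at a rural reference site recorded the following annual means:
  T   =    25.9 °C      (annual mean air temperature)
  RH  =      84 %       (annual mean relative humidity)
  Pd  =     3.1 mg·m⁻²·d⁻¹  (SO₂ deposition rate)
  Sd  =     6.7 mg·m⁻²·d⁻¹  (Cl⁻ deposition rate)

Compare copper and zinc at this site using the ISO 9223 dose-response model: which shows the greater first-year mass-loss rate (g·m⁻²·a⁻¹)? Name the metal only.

copper: temperature factor f = -0.080·(15.9) = -1.2720
  SO₂ term: 0.0053·3.1^0.26·exp(0.059·84-1.2720) = 0.2831
  Cl⁻ term: 0.01025·6.7^0.27·exp(0.036·84+0.049·25.9) = 1.254
  sum: 0.2831 + 1.254 → r_corr = 1.537 μm/a
  mass loss = 1.537 μm/a × 8.96 g/cm³ = 13.77 g·m⁻²·a⁻¹
zinc: f(T) = -0.071·(T−10) [T>10 °C] = -1.1289
  SO₂ term: 0.0129·3.1^0.44·exp(0.046·84-1.1289) = 0.3271
  Cl⁻ term: 0.0175·6.7^0.57·exp(0.008·84+0.085·25.9) = 0.9159
  r_corr = 0.3271 + 0.9159 = 1.243 μm/a
  mass loss = 1.243 μm/a × 7.14 g/cm³ = 8.875 g·m⁻²·a⁻¹
Ordering by g·m⁻²·a⁻¹: copper (13.8) > zinc (8.87)

copper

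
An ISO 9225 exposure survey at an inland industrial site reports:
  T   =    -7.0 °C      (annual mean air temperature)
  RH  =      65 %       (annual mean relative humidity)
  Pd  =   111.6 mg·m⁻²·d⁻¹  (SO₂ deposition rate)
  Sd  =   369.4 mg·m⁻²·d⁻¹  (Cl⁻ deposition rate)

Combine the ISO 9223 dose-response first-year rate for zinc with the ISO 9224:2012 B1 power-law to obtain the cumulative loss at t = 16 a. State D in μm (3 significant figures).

zinc: T≤10 °C ⇒ hinge +0.038·(-7.0−10) = -0.6460
  Pd branch = 0.0129·Pd^0.44·e^(0.046·RH+f) = 1.07 μm/a
  Cl⁻ term: 0.0175·369.4^0.57·exp(0.008·65+0.085·-7.0) = 0.472
  r_corr = 1.07 + 0.472 = 1.542 μm/a
Power-law: D(16) = r_corr · 16^0.813
  D(16) = 1.542 × 16^0.813 = 1.542 × 9.527 = 14.69 μm

D(16) = 14.7 μm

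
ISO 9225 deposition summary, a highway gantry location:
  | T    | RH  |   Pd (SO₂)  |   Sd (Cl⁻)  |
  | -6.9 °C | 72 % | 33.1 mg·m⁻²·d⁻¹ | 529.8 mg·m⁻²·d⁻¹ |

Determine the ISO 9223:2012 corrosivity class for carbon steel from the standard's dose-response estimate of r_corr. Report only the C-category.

C3

carbon steel: T≤10 °C ⇒ hinge +0.150·(-6.9−10) = -2.5350
  SO₂ term: 1.77·33.1^0.52·exp(0.02·72-2.5350) = 3.654
  Sd branch = 0.102·Sd^0.62·e^(0.033·RH+0.04·T) = 40.7 μm/a
  sum: 3.654 + 40.7 → r_corr = 44.35 μm/a
44.4 μm/a falls in (25, 50] for carbon steel → category C3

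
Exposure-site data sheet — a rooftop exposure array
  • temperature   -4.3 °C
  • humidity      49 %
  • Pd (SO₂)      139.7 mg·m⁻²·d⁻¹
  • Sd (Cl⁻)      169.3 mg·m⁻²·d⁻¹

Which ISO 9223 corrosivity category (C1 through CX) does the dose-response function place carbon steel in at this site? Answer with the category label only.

C2

carbon steel: T≤10 °C ⇒ hinge +0.150·(-4.3−10) = -2.1450
  Pd branch = 1.77·Pd^0.52·e^(0.02·RH+f) = 7.203 μm/a
  Cl⁻ term: 0.102·169.3^0.62·exp(0.033·49+0.04·-4.3) = 10.42
  sum: 7.203 + 10.42 → r_corr = 17.62 μm/a
ISO 9223 Table 2 (carbon steel): 1.3 < 17.6 ≤ 25 μm/a ⇒ C2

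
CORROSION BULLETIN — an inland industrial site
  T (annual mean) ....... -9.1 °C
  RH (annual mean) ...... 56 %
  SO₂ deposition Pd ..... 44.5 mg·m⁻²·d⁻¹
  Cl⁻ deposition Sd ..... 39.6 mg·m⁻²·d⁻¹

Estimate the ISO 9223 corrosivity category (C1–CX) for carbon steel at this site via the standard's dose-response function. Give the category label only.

C2

carbon steel: temperature factor f = +0.150·(-19.1) = -2.8650
  SO₂ term: 1.77·44.5^0.52·exp(0.02·56-2.8650) = 2.225
  Cl⁻ term: 0.102·39.6^0.62·exp(0.033·56+0.04·-9.1) = 4.402
  sum: 2.225 + 4.402 → r_corr = 6.627 μm/a
6.63 μm/a falls in (1.3, 25] for carbon steel → category C2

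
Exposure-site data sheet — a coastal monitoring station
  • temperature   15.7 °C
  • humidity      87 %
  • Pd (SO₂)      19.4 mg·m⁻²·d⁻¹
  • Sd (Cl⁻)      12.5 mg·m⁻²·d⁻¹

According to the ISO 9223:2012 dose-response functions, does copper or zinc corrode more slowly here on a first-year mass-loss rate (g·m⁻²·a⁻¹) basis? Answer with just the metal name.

copper: f(T) = -0.080·(T−10) [T>10 °C] = -0.4560
  SO₂ term: 0.0053·19.4^0.26·exp(0.059·87-0.4560) = 1.231
  Cl⁻ term: 0.01025·12.5^0.27·exp(0.036·87+0.049·15.7) = 1.003
  sum: 1.231 + 1.003 → r_corr = 2.234 μm/a
  mass loss = 2.234 μm/a × 8.96 g/cm³ = 20.02 g·m⁻²·a⁻¹
zinc: T>10 °C ⇒ hinge -0.071·(15.7−10) = -0.4047
  SO₂ term: 0.0129·19.4^0.44·exp(0.046·87-0.4047) = 1.736
  Sd branch = 0.0175·Sd^0.57·e^(0.008·RH+0.085·T) = 0.5625 μm/a
  sum: 1.736 + 0.5625 → r_corr = 2.298 μm/a
  mass loss = 2.298 μm/a × 7.14 g/cm³ = 16.41 g·m⁻²·a⁻¹
Ordering by g·m⁻²·a⁻¹: copper (20) > zinc (16.4)

zinc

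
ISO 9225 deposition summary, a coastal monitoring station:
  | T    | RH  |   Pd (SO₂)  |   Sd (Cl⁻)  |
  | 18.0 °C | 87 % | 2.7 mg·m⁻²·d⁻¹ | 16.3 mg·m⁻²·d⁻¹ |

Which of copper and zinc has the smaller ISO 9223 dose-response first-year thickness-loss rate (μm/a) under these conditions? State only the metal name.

zinc

copper: f(T) = -0.080·(T−10) [T>10 °C] = -0.6400
  sulphur-dioxide contribution → 0.6134 μm/a
  chloride contribution → 1.206 μm/a
  ⇒ r_corr(copper) = 1.819 μm/a
zinc: temperature factor f = -0.071·(8.0) = -0.5680
  sulphur-dioxide contribution → 0.6191 μm/a
  chloride contribution → 0.7957 μm/a
  total first-year rate 1.415 μm/a
Ordering by μm/a: copper (1.82) > zinc (1.41)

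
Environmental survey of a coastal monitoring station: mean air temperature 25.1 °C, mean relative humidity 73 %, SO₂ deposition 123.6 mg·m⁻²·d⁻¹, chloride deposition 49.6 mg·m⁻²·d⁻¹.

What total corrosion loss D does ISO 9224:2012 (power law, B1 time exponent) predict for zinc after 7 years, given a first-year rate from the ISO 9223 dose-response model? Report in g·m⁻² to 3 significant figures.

D(7) = 122 g·m⁻²

zinc: f(T) = -0.071·(T−10) [T>10 °C] = -1.0721
  sulphur-dioxide contribution → 1.056 μm/a
  chloride contribution → 2.453 μm/a
  total first-year rate 3.509 μm/a
ISO 9224: D(t) = r_corr · t^b with b = 0.813 (zinc, B1)
  D(7) = 3.509 × 7^0.813 = 3.509 × 4.865 = 17.07 μm
  Mass loss = 17.07 μm × 7.14 g/cm³ = 121.9 g·m⁻²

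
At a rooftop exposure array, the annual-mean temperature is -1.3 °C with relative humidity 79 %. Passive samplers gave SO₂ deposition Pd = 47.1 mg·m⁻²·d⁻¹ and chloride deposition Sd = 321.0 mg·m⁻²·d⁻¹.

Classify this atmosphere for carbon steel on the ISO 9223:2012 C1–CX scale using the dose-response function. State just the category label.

carbon steel: T≤10 °C ⇒ hinge +0.150·(-1.3−10) = -1.6950
  Pd branch = 1.77·Pd^0.52·e^(0.02·RH+f) = 11.7 μm/a
  Sd branch = 0.102·Sd^0.62·e^(0.033·RH+0.04·T) = 47.02 μm/a
  r_corr = 11.7 + 47.02 = 58.71 μm/a
58.7 μm/a falls in (50, 80] for carbon steel → category C4

C4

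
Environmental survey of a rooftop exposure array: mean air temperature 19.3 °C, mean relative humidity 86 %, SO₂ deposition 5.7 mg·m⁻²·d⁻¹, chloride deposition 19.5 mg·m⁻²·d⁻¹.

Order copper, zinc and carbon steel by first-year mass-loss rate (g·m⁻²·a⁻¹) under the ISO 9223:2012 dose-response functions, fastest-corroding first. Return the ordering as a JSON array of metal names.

copper: f(T) = -0.080·(T−10) [T>10 °C] = -0.7440
  sulphur-dioxide contribution → 0.6328 μm/a
  chloride contribution → 1.301 μm/a
  total first-year rate 1.934 μm/a
  mass loss = 1.934 μm/a × 8.96 g/cm³ = 17.33 g·m⁻²·a⁻¹
zinc: f(T) = -0.071·(T−10) [T>10 °C] = -0.6603
  sulphur-dioxide contribution → 0.749 μm/a
  chloride contribution → 0.9764 μm/a
  ⇒ r_corr(zinc) = 1.725 μm/a
  mass loss = 1.725 μm/a × 7.14 g/cm³ = 12.32 g·m⁻²·a⁻¹
carbon steel: T>10 °C ⇒ hinge -0.054·(19.3−10) = -0.5022
  sulphur-dioxide contribution → 14.79 μm/a
  chloride contribution → 23.78 μm/a
  ⇒ r_corr(carbon steel) = 38.57 μm/a
  mass loss = 38.57 μm/a × 7.85 g/cm³ = 302.8 g·m⁻²·a⁻¹
Ordering by g·m⁻²·a⁻¹: carbon steel (303) > copper (17.3) > zinc (12.3)

["carbon steel", "copper", "zinc"]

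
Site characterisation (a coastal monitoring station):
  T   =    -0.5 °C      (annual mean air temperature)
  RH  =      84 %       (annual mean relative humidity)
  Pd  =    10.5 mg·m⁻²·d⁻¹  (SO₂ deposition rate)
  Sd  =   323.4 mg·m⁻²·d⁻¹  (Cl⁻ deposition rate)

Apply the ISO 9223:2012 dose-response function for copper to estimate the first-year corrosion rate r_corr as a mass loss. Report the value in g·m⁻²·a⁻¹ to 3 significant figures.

r_corr = 12.1 g·m⁻²·a⁻¹

copper: temperature factor f = +0.126·(-10.5) = -1.3230
  Pd branch = 0.0053·Pd^0.26·e^(0.059·RH+f) = 0.3695 μm/a
  Sd branch = 0.01025·Sd^0.27·e^(0.036·RH+0.049·T) = 0.9795 μm/a
  sum: 0.3695 + 0.9795 → r_corr = 1.349 μm/a
Convert to mass loss: 1.349 μm/a × 8.96 g/cm³ = 12.09 g·m⁻²·a⁻¹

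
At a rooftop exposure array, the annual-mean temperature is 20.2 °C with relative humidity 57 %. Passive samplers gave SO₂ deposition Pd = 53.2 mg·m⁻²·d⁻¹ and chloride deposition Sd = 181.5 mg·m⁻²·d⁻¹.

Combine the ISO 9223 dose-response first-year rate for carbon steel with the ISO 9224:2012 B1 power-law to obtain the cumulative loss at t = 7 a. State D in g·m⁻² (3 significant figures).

carbon steel: f(T) = -0.054·(T−10) [T>10 °C] = -0.5508
  SO₂ term: 1.77·53.2^0.52·exp(0.02·57-0.5508) = 25.2
  Cl⁻ term: 0.102·181.5^0.62·exp(0.033·57+0.04·20.2) = 37.75
  r_corr = 25.2 + 37.75 = 62.95 μm/a
Power-law: D(7) = r_corr · 7^0.523
  D(7) = 62.95 × 7^0.523 = 62.95 × 2.767 = 174.2 μm
  Mass loss = 174.2 μm × 7.85 g/cm³ = 1367 g·m⁻²

D(7) = 1.37e+03 g·m⁻²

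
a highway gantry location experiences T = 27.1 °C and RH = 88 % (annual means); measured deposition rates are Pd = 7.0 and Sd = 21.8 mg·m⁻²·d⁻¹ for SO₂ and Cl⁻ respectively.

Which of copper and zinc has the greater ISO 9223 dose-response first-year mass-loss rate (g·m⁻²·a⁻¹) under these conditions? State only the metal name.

copper

copper: f(T) = -0.080·(T−10) [T>10 °C] = -1.3680
  sulphur-dioxide contribution → 0.4025 μm/a
  chloride contribution → 2.112 μm/a
  ⇒ r_corr(copper) = 2.514 μm/a
  mass loss = 2.514 μm/a × 8.96 g/cm³ = 22.53 g·m⁻²·a⁻¹
zinc: temperature factor f = -0.071·(17.1) = -1.2141
  sulphur-dioxide contribution → 0.5166 μm/a
  chloride contribution → 2.052 μm/a
  ⇒ r_corr(zinc) = 2.568 μm/a
  mass loss = 2.568 μm/a × 7.14 g/cm³ = 18.34 g·m⁻²·a⁻¹
Ordering by g·m⁻²·a⁻¹: copper (22.5) > zinc (18.3)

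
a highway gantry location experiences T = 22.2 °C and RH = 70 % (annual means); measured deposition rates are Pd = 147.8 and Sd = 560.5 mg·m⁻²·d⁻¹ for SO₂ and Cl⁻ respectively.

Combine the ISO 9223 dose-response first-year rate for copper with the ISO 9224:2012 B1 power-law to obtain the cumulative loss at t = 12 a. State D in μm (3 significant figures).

copper: T>10 °C ⇒ hinge -0.080·(22.2−10) = -0.9760
  Pd branch = 0.0053·Pd^0.26·e^(0.059·RH+f) = 0.4552 μm/a
  Cl⁻ term: 0.01025·560.5^0.27·exp(0.036·70+0.049·22.2) = 2.088
  r_corr = 0.4552 + 2.088 = 2.543 μm/a
Long-term exponent b (ISO 9224 Table 2, B1) = 0.667
  D(12) = 2.543 × 12^0.667 = 2.543 × 5.246 = 13.34 μm

D(12) = 13.3 μm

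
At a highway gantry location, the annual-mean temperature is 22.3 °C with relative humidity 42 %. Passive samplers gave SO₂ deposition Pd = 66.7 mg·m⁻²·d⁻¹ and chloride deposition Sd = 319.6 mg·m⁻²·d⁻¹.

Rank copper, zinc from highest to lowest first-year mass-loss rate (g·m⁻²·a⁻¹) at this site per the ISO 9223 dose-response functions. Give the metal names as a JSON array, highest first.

copper: f(T) = -0.080·(T−10) [T>10 °C] = -0.9840
  sulphur-dioxide contribution → 0.07037 μm/a
  chloride contribution → 0.6579 μm/a
  ⇒ r_corr(copper) = 0.7283 μm/a
  mass loss = 0.7283 μm/a × 8.96 g/cm³ = 6.525 g·m⁻²·a⁻¹
zinc: f(T) = -0.071·(T−10) [T>10 °C] = -0.8733
  sulphur-dioxide contribution → 0.236 μm/a
  chloride contribution → 4.363 μm/a
  ⇒ r_corr(zinc) = 4.599 μm/a
  mass loss = 4.599 μm/a × 7.14 g/cm³ = 32.84 g·m⁻²·a⁻¹
Ordering by g·m⁻²·a⁻¹: zinc (32.8) > copper (6.53)

["zinc", "copper"]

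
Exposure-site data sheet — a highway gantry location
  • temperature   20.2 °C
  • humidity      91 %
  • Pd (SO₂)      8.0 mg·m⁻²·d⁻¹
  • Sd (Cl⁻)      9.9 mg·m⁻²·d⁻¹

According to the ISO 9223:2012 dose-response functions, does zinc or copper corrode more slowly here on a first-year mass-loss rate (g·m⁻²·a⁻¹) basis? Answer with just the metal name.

zinc: T>10 °C ⇒ hinge -0.071·(20.2−10) = -0.7242
  SO₂ term: 0.0129·8.0^0.44·exp(0.046·91-0.7242) = 1.027
  Cl⁻ term: 0.0175·9.9^0.57·exp(0.008·91+0.085·20.2) = 0.7454
  r_corr = 1.027 + 0.7454 = 1.772 μm/a
  mass loss = 1.772 μm/a × 7.14 g/cm³ = 12.65 g·m⁻²·a⁻¹
copper: f(T) = -0.080·(T−10) [T>10 °C] = -0.8160
  Pd branch = 0.0053·Pd^0.26·e^(0.059·RH+f) = 0.8638 μm/a
  Cl⁻ term: 0.01025·9.9^0.27·exp(0.036·91+0.049·20.2) = 1.356
  sum: 0.8638 + 1.356 → r_corr = 2.22 μm/a
  mass loss = 2.22 μm/a × 8.96 g/cm³ = 19.89 g·m⁻²·a⁻¹
Ordering by g·m⁻²·a⁻¹: copper (19.9) > zinc (12.7)

zinc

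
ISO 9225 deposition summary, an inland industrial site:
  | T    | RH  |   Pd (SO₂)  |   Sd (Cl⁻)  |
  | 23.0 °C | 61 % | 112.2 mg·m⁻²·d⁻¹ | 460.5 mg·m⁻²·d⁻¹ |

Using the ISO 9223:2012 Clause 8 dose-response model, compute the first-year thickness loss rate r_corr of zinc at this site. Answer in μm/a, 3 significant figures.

zinc: f(T) = -0.071·(T−10) [T>10 °C] = -0.9230
  sulphur-dioxide contribution → 0.6766 μm/a
  chloride contribution → 6.638 μm/a
  ⇒ r_corr(zinc) = 7.315 μm/a

r_corr = 7.32 μm/a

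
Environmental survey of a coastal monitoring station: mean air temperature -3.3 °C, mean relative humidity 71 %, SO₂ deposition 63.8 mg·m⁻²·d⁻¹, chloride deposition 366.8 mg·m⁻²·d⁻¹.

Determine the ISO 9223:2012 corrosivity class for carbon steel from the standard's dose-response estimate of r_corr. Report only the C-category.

carbon steel: T≤10 °C ⇒ hinge +0.150·(-3.3−10) = -1.9950
  SO₂ term: 1.77·63.8^0.52·exp(0.02·71-1.9950) = 8.645
  Sd branch = 0.102·Sd^0.62·e^(0.033·RH+0.04·T) = 36.21 μm/a
  r_corr = 8.645 + 36.21 = 44.85 μm/a
ISO 9223 Table 2 (carbon steel): 25 < 44.9 ≤ 50 μm/a ⇒ C3

C3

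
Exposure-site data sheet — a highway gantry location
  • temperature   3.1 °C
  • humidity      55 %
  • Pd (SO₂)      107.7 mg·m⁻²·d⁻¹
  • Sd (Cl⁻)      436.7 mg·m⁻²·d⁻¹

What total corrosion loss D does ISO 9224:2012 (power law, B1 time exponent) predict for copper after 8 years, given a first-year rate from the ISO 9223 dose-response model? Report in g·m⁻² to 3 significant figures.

copper: f(T) = +0.126·(T−10) [T≤10 °C] = -0.8694
  sulphur-dioxide contribution → 0.1925 μm/a
  chloride contribution → 0.4461 μm/a
  total first-year rate 0.6386 μm/a
Long-term exponent b (ISO 9224 Table 2, B1) = 0.667
  D(8) = 0.6386 × 8^0.667 = 0.6386 × 4.003 = 2.556 μm
  Mass loss = 2.556 μm × 8.96 g/cm³ = 22.9 g·m⁻²

D(8) = 22.9 g·m⁻²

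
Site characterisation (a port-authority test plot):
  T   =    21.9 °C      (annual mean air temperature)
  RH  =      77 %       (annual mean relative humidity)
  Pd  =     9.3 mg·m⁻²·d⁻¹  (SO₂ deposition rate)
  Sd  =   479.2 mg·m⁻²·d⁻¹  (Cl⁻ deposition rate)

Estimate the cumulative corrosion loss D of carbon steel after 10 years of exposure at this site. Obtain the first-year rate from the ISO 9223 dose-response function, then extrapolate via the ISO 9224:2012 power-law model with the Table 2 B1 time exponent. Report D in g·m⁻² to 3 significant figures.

D(10) = 4.10e+03 g·m⁻²

carbon steel: T>10 °C ⇒ hinge -0.054·(21.9−10) = -0.6426
  sulphur-dioxide contribution → 13.85 μm/a
  chloride contribution → 142.7 μm/a
  ⇒ r_corr(carbon steel) = 156.6 μm/a
Long-term exponent b (ISO 9224 Table 2, B1) = 0.523
  D(10) = 156.6 × 10^0.523 = 156.6 × 3.334 = 522.1 μm
  Mass loss = 522.1 μm × 7.85 g/cm³ = 4098 g·m⁻²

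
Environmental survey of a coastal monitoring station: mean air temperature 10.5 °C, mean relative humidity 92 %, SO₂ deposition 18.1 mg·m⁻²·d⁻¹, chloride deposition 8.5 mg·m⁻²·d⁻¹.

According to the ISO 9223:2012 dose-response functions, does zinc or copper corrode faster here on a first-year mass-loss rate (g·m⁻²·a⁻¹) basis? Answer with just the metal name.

copper

zinc: T>10 °C ⇒ hinge -0.071·(10.5−10) = -0.0355
  Pd branch = 0.0129·Pd^0.44·e^(0.046·RH+f) = 3.065 μm/a
  Sd branch = 0.0175·Sd^0.57·e^(0.008·RH+0.085·T) = 0.302 μm/a
  sum: 3.065 + 0.302 → r_corr = 3.367 μm/a
  mass loss = 3.367 μm/a × 7.14 g/cm³ = 24.04 g·m⁻²·a⁻¹
copper: f(T) = -0.080·(T−10) [T>10 °C] = -0.0400
  SO₂ term: 0.0053·18.1^0.26·exp(0.059·92-0.0400) = 2.462
  Cl⁻ term: 0.01025·8.5^0.27·exp(0.036·92+0.049·10.5) = 0.8385
  sum: 2.462 + 0.8385 → r_corr = 3.3 μm/a
  mass loss = 3.3 μm/a × 8.96 g/cm³ = 29.57 g·m⁻²·a⁻¹
Ordering by g·m⁻²·a⁻¹: copper (29.6) > zinc (24)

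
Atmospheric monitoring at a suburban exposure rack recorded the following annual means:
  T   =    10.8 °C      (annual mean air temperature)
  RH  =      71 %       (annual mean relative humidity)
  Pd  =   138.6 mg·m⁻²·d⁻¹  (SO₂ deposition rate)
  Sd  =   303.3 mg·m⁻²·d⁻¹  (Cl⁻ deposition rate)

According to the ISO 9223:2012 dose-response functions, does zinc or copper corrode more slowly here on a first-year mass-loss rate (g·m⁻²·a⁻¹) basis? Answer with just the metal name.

copper

zinc: f(T) = -0.071·(T−10) [T>10 °C] = -0.0568
  Pd branch = 0.0129·Pd^0.44·e^(0.046·RH+f) = 2.797 μm/a
  Cl⁻ term: 0.0175·303.3^0.57·exp(0.008·71+0.085·10.8) = 2.009
  r_corr = 2.797 + 2.009 = 4.806 μm/a
  mass loss = 4.806 μm/a × 7.14 g/cm³ = 34.32 g·m⁻²·a⁻¹
copper: temperature factor f = -0.080·(0.8) = -0.0640
  Pd branch = 0.0053·Pd^0.26·e^(0.059·RH+f) = 1.182 μm/a
  Sd branch = 0.01025·Sd^0.27·e^(0.036·RH+0.049·T) = 1.049 μm/a
  r_corr = 1.182 + 1.049 = 2.231 μm/a
  mass loss = 2.231 μm/a × 8.96 g/cm³ = 19.99 g·m⁻²·a⁻¹
Ordering by g·m⁻²·a⁻¹: zinc (34.3) > copper (20)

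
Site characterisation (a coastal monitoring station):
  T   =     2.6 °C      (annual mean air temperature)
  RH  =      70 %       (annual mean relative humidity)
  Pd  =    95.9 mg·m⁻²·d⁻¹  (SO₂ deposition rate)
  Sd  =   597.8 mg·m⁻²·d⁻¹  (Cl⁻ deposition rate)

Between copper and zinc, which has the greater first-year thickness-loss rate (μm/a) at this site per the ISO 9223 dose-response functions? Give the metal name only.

zinc

copper: f(T) = +0.126·(T−10) [T≤10 °C] = -0.9324
  sulphur-dioxide contribution → 0.4249 μm/a
  chloride contribution → 0.8131 μm/a
  ⇒ r_corr(copper) = 1.238 μm/a
zinc: T≤10 °C ⇒ hinge +0.038·(2.6−10) = -0.2812
  sulphur-dioxide contribution → 1.815 μm/a
  chloride contribution → 1.462 μm/a
  ⇒ r_corr(zinc) = 3.277 μm/a
Ordering by μm/a: zinc (3.28) > copper (1.24)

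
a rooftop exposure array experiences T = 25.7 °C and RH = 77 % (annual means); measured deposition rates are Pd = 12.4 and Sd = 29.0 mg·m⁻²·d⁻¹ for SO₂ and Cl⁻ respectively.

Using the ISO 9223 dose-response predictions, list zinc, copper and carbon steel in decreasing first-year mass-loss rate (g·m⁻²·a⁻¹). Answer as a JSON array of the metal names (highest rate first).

zinc: T>10 °C ⇒ hinge -0.071·(25.7−10) = -1.1147
  SO₂ term: 0.0129·12.4^0.44·exp(0.046·77-1.1147) = 0.4424
  Sd branch = 0.0175·Sd^0.57·e^(0.008·RH+0.085·T) = 1.963 μm/a
  r_corr = 0.4424 + 1.963 = 2.405 μm/a
  mass loss = 2.405 μm/a × 7.14 g/cm³ = 17.17 g·m⁻²·a⁻¹
copper: temperature factor f = -0.080·(15.7) = -1.2560
  Pd branch = 0.0053·Pd^0.26·e^(0.059·RH+f) = 0.273 μm/a
  Cl⁻ term: 0.01025·29.0^0.27·exp(0.036·77+0.049·25.7) = 1.433
  sum: 0.273 + 1.433 → r_corr = 1.706 μm/a
  mass loss = 1.706 μm/a × 8.96 g/cm³ = 15.29 g·m⁻²·a⁻¹
carbon steel: T>10 °C ⇒ hinge -0.054·(25.7−10) = -0.8478
  Pd branch = 1.77·Pd^0.52·e^(0.02·RH+f) = 13.1 μm/a
  Sd branch = 0.102·Sd^0.62·e^(0.033·RH+0.04·T) = 29.19 μm/a
  sum: 13.1 + 29.19 → r_corr = 42.29 μm/a
  mass loss = 42.29 μm/a × 7.85 g/cm³ = 332 g·m⁻²·a⁻¹
Ordering by g·m⁻²·a⁻¹: carbon steel (332) > zinc (17.2) > copper (15.3)

["carbon steel", "zinc", "copper"]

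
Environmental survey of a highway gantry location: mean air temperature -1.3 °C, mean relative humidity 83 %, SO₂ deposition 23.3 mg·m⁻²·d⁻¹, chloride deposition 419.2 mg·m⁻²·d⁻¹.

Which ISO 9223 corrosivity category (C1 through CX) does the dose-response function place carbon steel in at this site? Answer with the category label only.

carbon steel: temperature factor f = +0.150·(-11.3) = -1.6950
  SO₂ term: 1.77·23.3^0.52·exp(0.02·83-1.6950) = 8.786
  Cl⁻ term: 0.102·419.2^0.62·exp(0.033·83+0.04·-1.3) = 63.31
  r_corr = 8.786 + 63.31 = 72.09 μm/a
72.1 μm/a falls in (50, 80] for carbon steel → category C4

C4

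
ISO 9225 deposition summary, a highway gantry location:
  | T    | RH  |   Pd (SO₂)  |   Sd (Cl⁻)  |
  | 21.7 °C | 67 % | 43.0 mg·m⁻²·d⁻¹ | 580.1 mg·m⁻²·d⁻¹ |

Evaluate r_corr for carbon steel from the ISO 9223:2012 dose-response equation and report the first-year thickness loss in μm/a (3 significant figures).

r_corr = 140 μm/a

carbon steel: temperature factor f = -0.054·(11.7) = -0.6318
  Pd branch = 1.77·Pd^0.52·e^(0.02·RH+f) = 25.41 μm/a
  Sd branch = 0.102·Sd^0.62·e^(0.033·RH+0.04·T) = 114.6 μm/a
  sum: 25.41 + 114.6 → r_corr = 140 μm/a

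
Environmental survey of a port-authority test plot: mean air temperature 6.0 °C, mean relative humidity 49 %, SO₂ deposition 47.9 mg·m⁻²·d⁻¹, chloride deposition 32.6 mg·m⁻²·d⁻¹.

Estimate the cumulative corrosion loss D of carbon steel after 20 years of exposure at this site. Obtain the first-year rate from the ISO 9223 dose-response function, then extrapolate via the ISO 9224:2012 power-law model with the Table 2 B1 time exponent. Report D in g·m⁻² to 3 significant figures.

carbon steel: temperature factor f = +0.150·(-4.0) = -0.6000
  SO₂ term: 1.77·47.9^0.52·exp(0.02·49-0.6000) = 19.35
  Sd branch = 0.102·Sd^0.62·e^(0.033·RH+0.04·T) = 5.666 μm/a
  sum: 19.35 + 5.666 → r_corr = 25.02 μm/a
Power-law: D(20) = r_corr · 20^0.523
  D(20) = 25.02 × 20^0.523 = 25.02 × 4.791 = 119.9 μm
  Mass loss = 119.9 μm × 7.85 g/cm³ = 941 g·m⁻²

D(20) = 941 g·m⁻²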